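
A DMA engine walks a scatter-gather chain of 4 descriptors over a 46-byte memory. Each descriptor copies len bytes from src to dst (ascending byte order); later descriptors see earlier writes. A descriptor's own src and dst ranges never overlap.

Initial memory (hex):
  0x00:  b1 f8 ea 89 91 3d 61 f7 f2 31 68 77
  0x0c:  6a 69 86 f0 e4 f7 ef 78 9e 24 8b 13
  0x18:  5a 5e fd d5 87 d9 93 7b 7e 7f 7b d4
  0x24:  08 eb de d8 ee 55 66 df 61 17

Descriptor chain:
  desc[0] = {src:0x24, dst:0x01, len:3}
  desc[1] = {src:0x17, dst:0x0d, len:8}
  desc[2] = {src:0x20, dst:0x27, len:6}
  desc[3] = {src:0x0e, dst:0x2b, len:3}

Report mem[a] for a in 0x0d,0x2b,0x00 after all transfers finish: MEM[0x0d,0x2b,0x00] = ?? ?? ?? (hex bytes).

MEM[0x0d,0x2b,0x00] = 13 5a b1

  after D0: wrote 3B at 0x01 = 08ebde
  after D1: wrote 8B at 0x0d = 135a5efdd587d993
  after D2: wrote 6B at 0x27 = 7e7f7bd408eb
  after D3: wrote 3B at 0x2b = 5a5efd
query mem[0x0d]=0x13, mem[0x2b]=0x5a, mem[0x00]=0xb1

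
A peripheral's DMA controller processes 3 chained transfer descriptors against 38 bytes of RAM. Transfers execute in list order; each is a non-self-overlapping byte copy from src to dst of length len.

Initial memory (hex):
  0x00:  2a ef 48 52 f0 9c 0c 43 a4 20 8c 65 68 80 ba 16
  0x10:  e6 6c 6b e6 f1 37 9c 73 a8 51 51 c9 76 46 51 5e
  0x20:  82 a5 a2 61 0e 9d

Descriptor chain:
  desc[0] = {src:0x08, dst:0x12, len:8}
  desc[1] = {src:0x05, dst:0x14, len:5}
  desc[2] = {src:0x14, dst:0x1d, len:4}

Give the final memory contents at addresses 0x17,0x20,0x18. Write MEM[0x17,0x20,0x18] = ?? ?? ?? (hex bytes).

MEM[0x17,0x20,0x18] = a4 a4 20

  after D0: wrote 8B at 0x12 = a4208c656880ba16
  after D1: wrote 5B at 0x14 = 9c0c43a420
  after D2: wrote 4B at 0x1d = 9c0c43a4
query mem[0x17]=0xa4, mem[0x20]=0xa4, mem[0x18]=0x20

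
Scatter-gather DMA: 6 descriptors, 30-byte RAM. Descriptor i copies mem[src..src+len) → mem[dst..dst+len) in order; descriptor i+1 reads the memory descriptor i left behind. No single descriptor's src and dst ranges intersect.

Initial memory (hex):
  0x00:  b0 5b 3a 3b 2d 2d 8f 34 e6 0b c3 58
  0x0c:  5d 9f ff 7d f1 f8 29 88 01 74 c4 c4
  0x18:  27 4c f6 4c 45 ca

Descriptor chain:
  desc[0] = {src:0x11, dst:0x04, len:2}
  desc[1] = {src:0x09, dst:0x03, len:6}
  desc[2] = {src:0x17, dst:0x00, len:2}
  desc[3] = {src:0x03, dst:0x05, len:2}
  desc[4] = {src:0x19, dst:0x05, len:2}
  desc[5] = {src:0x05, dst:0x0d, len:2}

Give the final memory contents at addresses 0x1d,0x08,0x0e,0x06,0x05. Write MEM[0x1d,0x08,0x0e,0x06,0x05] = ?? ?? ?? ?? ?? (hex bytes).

MEM[0x1d,0x08,0x0e,0x06,0x05] = ca ff f6 f6 4c

[0] 0x11->0x04 len=2 : f8 29
[1] 0x09->0x03 len=6 : 0b c3 58 5d 9f ff
[2] 0x17->0x00 len=2 : c4 27
[3] 0x03->0x05 len=2 : 0b c3
[4] 0x19->0x05 len=2 : 4c f6
[5] 0x05->0x0d len=2 : 4c f6
query mem[0x1d]=0xca, mem[0x08]=0xff, mem[0x0e]=0xf6, mem[0x06]=0xf6, mem[0x05]=0x4c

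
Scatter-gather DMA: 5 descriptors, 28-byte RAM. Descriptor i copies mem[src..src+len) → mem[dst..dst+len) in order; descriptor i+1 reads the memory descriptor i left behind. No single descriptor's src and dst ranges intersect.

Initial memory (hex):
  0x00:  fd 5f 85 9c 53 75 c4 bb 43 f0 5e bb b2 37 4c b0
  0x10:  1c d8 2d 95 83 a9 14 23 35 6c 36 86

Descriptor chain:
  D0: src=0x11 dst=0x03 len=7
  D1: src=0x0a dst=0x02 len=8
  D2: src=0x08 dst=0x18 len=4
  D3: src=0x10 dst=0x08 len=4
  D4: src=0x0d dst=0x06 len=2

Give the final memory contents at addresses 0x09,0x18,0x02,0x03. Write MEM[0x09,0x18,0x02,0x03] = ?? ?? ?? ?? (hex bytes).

[0] 0x11->0x03 len=7 : d8 2d 95 83 a9 14 23
[1] 0x0a->0x02 len=8 : 5e bb b2 37 4c b0 1c d8
[2] 0x08->0x18 len=4 : 1c d8 5e bb
[3] 0x10->0x08 len=4 : 1c d8 2d 95
[4] 0x0d->0x06 len=2 : 37 4c
query mem[0x09]=0xd8, mem[0x18]=0x1c, mem[0x02]=0x5e, mem[0x03]=0xbb

MEM[0x09,0x18,0x02,0x03] = d8 1c 5e bb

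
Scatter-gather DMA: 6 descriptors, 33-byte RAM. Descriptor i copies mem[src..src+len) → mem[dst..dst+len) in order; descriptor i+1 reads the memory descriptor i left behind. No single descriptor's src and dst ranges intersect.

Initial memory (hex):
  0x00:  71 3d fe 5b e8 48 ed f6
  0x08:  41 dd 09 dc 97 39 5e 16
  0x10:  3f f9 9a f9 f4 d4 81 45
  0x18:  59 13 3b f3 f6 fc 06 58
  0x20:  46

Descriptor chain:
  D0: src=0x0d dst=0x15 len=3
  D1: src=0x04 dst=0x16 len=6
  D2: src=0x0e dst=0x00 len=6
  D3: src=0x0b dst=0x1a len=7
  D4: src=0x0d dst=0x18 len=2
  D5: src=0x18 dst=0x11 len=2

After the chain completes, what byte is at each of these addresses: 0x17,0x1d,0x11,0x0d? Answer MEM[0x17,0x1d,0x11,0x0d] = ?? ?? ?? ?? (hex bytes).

[0] 0x0d->0x15 len=3 : 39 5e 16
[1] 0x04->0x16 len=6 : e8 48 ed f6 41 dd
[2] 0x0e->0x00 len=6 : 5e 16 3f f9 9a f9
[3] 0x0b->0x1a len=7 : dc 97 39 5e 16 3f f9
[4] 0x0d->0x18 len=2 : 39 5e
[5] 0x18->0x11 len=2 : 39 5e
query mem[0x17]=0x48, mem[0x1d]=0x5e, mem[0x11]=0x39, mem[0x0d]=0x39

MEM[0x17,0x1d,0x11,0x0d] = 48 5e 39 39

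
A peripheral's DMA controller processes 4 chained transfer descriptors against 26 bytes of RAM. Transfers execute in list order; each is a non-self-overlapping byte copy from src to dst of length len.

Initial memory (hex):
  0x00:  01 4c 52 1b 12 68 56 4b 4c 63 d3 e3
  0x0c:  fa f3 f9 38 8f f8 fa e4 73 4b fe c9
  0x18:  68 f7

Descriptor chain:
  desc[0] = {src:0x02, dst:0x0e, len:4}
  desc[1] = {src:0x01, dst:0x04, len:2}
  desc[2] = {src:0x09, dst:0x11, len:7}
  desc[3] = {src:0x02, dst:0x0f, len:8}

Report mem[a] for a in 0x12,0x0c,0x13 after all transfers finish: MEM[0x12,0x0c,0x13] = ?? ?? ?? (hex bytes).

  after D0: wrote 4B at 0x0e = 521b1268
  after D1: wrote 2B at 0x04 = 4c52
  after D2: wrote 7B at 0x11 = 63d3e3faf3521b
  after D3: wrote 8B at 0x0f = 521b4c52564b4c63
query mem[0x12]=0x52, mem[0x0c]=0xfa, mem[0x13]=0x56

MEM[0x12,0x0c,0x13] = 52 fa 56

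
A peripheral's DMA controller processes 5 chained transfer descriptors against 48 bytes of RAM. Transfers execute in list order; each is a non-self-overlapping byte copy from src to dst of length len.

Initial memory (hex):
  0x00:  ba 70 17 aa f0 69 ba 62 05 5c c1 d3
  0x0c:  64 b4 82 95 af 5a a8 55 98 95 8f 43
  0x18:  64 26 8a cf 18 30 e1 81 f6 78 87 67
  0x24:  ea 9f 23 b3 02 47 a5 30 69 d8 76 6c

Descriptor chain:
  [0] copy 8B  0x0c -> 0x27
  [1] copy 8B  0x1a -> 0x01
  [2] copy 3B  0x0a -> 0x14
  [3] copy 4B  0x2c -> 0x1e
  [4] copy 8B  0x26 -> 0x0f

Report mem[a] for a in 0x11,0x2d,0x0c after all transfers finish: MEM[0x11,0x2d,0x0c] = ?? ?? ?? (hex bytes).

MEM[0x11,0x2d,0x0c] = b4 a8 64

  after D0: wrote 8B at 0x27 = 64b48295af5aa855
  after D1: wrote 8B at 0x01 = 8acf1830e181f678
  after D2: wrote 3B at 0x14 = c1d364
  after D3: wrote 4B at 0x1e = 5aa8556c
  after D4: wrote 8B at 0x0f = 2364b48295af5aa8
query mem[0x11]=0xb4, mem[0x2d]=0xa8, mem[0x0c]=0x64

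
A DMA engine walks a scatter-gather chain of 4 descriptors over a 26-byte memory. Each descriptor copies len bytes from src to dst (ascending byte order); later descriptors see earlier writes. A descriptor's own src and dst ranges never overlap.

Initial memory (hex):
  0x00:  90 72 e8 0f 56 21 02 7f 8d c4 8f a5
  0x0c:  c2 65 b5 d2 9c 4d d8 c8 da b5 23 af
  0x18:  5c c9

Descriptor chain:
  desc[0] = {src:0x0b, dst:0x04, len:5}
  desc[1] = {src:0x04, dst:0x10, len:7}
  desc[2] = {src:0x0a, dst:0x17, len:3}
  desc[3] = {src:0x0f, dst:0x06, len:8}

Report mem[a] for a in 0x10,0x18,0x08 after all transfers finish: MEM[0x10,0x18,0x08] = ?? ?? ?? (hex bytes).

D0: mem[0x04..0x08] <- [a5 c2 65 b5 d2]
D1: mem[0x10..0x16] <- [a5 c2 65 b5 d2 c4 8f]
D2: mem[0x17..0x19] <- [8f a5 c2]
D3: mem[0x06..0x0d] <- [d2 a5 c2 65 b5 d2 c4 8f]
query mem[0x10]=0xa5, mem[0x18]=0xa5, mem[0x08]=0xc2

MEM[0x10,0x18,0x08] = a5 a5 c2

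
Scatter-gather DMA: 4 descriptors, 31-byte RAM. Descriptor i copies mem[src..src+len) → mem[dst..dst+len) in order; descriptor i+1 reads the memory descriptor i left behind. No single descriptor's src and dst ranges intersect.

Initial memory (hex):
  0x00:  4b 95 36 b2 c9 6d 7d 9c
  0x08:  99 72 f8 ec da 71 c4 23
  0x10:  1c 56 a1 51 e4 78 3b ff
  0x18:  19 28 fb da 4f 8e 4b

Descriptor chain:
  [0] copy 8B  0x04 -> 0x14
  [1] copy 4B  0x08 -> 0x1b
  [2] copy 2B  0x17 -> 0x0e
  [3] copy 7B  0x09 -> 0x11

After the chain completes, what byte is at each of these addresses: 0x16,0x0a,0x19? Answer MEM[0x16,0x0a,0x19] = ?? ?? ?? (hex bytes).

D0: mem[0x14..0x1b] <- [c9 6d 7d 9c 99 72 f8 ec]
D1: mem[0x1b..0x1e] <- [99 72 f8 ec]
D2: mem[0x0e..0x0f] <- [9c 99]
D3: mem[0x11..0x17] <- [72 f8 ec da 71 9c 99]
query mem[0x16]=0x9c, mem[0x0a]=0xf8, mem[0x19]=0x72

MEM[0x16,0x0a,0x19] = 9c f8 72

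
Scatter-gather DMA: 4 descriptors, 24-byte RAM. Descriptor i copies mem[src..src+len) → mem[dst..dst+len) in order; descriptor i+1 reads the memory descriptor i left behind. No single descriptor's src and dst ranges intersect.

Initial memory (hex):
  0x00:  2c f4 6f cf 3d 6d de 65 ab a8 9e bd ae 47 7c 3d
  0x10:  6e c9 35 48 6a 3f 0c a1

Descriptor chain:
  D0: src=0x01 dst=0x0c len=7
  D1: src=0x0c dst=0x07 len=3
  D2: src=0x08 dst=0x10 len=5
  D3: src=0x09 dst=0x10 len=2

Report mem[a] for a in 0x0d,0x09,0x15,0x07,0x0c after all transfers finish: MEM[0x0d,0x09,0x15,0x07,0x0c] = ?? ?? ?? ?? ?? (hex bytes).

MEM[0x0d,0x09,0x15,0x07,0x0c] = 6f cf 3f f4 f4

[0] 0x01->0x0c len=7 : f4 6f cf 3d 6d de 65
[1] 0x0c->0x07 len=3 : f4 6f cf
[2] 0x08->0x10 len=5 : 6f cf 9e bd f4
[3] 0x09->0x10 len=2 : cf 9e
query mem[0x0d]=0x6f, mem[0x09]=0xcf, mem[0x15]=0x3f, mem[0x07]=0xf4, mem[0x0c]=0xf4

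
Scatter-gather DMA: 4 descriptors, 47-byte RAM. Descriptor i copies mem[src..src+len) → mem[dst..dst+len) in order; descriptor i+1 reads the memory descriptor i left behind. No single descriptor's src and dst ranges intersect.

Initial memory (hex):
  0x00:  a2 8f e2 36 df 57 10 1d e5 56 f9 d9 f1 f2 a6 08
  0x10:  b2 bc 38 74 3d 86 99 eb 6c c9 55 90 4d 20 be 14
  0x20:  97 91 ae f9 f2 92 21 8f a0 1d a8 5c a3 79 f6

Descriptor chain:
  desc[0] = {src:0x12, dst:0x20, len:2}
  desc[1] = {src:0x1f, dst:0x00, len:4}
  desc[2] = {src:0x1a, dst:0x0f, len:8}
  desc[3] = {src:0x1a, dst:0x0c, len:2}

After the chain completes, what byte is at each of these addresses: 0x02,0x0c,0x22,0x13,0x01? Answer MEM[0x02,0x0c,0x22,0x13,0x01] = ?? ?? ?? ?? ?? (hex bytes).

MEM[0x02,0x0c,0x22,0x13,0x01] = 74 55 ae be 38

#0 dst[0x20+2] := {0x38,0x74}
#1 dst[0x00+4] := {0x14,0x38,0x74,0xae}
#2 dst[0x0f+8] := {0x55,0x90,0x4d,0x20,0xbe,0x14,0x38,0x74}
#3 dst[0x0c+2] := {0x55,0x90}
query mem[0x02]=0x74, mem[0x0c]=0x55, mem[0x22]=0xae, mem[0x13]=0xbe, mem[0x01]=0x38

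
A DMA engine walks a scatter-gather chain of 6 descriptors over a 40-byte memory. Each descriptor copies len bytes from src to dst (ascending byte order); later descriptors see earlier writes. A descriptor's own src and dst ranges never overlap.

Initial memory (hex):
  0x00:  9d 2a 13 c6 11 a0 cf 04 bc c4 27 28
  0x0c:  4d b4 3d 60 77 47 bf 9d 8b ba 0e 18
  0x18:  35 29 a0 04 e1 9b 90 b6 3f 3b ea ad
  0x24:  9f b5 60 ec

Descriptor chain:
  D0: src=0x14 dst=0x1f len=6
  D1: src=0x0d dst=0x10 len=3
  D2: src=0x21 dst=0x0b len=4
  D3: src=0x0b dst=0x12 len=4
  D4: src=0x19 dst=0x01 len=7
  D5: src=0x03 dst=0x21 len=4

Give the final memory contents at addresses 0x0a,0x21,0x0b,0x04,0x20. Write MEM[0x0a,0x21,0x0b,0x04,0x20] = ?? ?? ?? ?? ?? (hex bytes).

[0] 0x14->0x1f len=6 : 8b ba 0e 18 35 29
[1] 0x0d->0x10 len=3 : b4 3d 60
[2] 0x21->0x0b len=4 : 0e 18 35 29
[3] 0x0b->0x12 len=4 : 0e 18 35 29
[4] 0x19->0x01 len=7 : 29 a0 04 e1 9b 90 8b
[5] 0x03->0x21 len=4 : 04 e1 9b 90
query mem[0x0a]=0x27, mem[0x21]=0x04, mem[0x0b]=0x0e, mem[0x04]=0xe1, mem[0x20]=0xba

MEM[0x0a,0x21,0x0b,0x04,0x20] = 27 04 0e e1 ba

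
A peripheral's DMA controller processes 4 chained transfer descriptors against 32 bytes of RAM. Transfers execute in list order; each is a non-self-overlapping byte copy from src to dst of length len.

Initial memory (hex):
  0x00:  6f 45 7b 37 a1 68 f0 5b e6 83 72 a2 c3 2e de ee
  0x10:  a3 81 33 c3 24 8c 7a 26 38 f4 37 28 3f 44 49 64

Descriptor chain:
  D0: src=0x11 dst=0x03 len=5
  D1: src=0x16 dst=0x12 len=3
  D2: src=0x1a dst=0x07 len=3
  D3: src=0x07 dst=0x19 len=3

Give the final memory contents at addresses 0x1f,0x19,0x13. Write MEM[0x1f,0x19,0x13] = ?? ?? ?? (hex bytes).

MEM[0x1f,0x19,0x13] = 64 37 26

[0] 0x11->0x03 len=5 : 81 33 c3 24 8c
[1] 0x16->0x12 len=3 : 7a 26 38
[2] 0x1a->0x07 len=3 : 37 28 3f
[3] 0x07->0x19 len=3 : 37 28 3f
query mem[0x1f]=0x64, mem[0x19]=0x37, mem[0x13]=0x26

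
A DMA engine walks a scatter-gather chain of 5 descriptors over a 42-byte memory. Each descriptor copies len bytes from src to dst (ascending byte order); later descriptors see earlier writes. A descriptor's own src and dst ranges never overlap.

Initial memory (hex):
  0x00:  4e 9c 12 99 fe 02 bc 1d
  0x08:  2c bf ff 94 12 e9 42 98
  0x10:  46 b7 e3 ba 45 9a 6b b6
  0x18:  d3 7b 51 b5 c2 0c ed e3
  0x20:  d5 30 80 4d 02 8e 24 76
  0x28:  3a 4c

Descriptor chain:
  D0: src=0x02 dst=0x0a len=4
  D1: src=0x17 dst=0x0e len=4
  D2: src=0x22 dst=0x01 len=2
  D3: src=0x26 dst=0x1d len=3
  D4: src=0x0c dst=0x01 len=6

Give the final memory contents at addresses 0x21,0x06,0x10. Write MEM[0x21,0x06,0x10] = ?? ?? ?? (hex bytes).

MEM[0x21,0x06,0x10] = 30 51 7b

[0] 0x02->0x0a len=4 : 12 99 fe 02
[1] 0x17->0x0e len=4 : b6 d3 7b 51
[2] 0x22->0x01 len=2 : 80 4d
[3] 0x26->0x1d len=3 : 24 76 3a
[4] 0x0c->0x01 len=6 : fe 02 b6 d3 7b 51
query mem[0x21]=0x30, mem[0x06]=0x51, mem[0x10]=0x7b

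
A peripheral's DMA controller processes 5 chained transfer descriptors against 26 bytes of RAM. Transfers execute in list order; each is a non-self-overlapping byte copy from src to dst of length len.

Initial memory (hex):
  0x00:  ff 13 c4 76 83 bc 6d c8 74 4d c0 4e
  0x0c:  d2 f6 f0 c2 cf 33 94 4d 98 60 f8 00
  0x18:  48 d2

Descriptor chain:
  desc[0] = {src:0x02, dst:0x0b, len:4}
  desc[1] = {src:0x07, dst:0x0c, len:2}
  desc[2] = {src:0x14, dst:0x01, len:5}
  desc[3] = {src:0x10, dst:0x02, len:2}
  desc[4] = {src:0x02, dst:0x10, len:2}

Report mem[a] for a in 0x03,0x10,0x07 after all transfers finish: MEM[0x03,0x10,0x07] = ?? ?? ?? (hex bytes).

#0 dst[0x0b+4] := {0xc4,0x76,0x83,0xbc}
#1 dst[0x0c+2] := {0xc8,0x74}
#2 dst[0x01+5] := {0x98,0x60,0xf8,0x00,0x48}
#3 dst[0x02+2] := {0xcf,0x33}
#4 dst[0x10+2] := {0xcf,0x33}
query mem[0x03]=0x33, mem[0x10]=0xcf, mem[0x07]=0xc8

MEM[0x03,0x10,0x07] = 33 cf c8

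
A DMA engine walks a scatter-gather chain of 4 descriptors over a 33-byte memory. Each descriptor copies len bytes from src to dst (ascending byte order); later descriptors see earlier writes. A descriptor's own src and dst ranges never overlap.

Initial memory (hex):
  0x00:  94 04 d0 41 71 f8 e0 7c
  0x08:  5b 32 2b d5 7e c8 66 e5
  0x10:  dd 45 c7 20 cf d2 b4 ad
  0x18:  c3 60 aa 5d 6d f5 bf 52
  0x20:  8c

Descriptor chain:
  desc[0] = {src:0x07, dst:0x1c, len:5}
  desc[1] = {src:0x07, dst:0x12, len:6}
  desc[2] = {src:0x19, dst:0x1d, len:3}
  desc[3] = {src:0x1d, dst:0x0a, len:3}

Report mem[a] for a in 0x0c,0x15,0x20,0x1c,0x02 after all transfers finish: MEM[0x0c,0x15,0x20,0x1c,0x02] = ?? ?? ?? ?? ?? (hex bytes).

#0 dst[0x1c+5] := {0x7c,0x5b,0x32,0x2b,0xd5}
#1 dst[0x12+6] := {0x7c,0x5b,0x32,0x2b,0xd5,0x7e}
#2 dst[0x1d+3] := {0x60,0xaa,0x5d}
#3 dst[0x0a+3] := {0x60,0xaa,0x5d}
query mem[0x0c]=0x5d, mem[0x15]=0x2b, mem[0x20]=0xd5, mem[0x1c]=0x7c, mem[0x02]=0xd0

MEM[0x0c,0x15,0x20,0x1c,0x02] = 5d 2b d5 7c d0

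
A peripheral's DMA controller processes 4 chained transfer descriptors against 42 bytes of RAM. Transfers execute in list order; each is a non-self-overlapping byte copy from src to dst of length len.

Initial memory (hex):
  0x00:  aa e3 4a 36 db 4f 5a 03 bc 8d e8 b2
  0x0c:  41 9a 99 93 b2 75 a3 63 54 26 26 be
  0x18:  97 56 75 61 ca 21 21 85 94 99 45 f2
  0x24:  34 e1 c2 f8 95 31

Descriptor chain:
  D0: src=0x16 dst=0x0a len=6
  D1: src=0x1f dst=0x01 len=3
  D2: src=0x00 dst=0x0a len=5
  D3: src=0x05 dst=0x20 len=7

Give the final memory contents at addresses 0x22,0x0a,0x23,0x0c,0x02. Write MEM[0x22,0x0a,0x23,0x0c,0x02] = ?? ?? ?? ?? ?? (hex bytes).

MEM[0x22,0x0a,0x23,0x0c,0x02] = 03 aa bc 94 94

#0 dst[0x0a+6] := {0x26,0xbe,0x97,0x56,0x75,0x61}
#1 dst[0x01+3] := {0x85,0x94,0x99}
#2 dst[0x0a+5] := {0xaa,0x85,0x94,0x99,0xdb}
#3 dst[0x20+7] := {0x4f,0x5a,0x03,0xbc,0x8d,0xaa,0x85}
query mem[0x22]=0x03, mem[0x0a]=0xaa, mem[0x23]=0xbc, mem[0x0c]=0x94, mem[0x02]=0x94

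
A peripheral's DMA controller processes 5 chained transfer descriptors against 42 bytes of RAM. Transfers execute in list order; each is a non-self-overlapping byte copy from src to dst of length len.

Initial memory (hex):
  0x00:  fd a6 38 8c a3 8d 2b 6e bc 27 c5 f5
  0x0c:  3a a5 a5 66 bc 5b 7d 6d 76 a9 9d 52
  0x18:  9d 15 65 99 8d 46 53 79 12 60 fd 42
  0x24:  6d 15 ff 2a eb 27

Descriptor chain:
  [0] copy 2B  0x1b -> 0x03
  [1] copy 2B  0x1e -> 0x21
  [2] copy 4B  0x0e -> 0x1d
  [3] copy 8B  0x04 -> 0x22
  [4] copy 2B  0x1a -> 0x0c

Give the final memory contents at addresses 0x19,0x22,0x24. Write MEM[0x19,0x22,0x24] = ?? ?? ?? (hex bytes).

MEM[0x19,0x22,0x24] = 15 8d 2b

#0 dst[0x03+2] := {0x99,0x8d}
#1 dst[0x21+2] := {0x53,0x79}
#2 dst[0x1d+4] := {0xa5,0x66,0xbc,0x5b}
#3 dst[0x22+8] := {0x8d,0x8d,0x2b,0x6e,0xbc,0x27,0xc5,0xf5}
#4 dst[0x0c+2] := {0x65,0x99}
query mem[0x19]=0x15, mem[0x22]=0x8d, mem[0x24]=0x2b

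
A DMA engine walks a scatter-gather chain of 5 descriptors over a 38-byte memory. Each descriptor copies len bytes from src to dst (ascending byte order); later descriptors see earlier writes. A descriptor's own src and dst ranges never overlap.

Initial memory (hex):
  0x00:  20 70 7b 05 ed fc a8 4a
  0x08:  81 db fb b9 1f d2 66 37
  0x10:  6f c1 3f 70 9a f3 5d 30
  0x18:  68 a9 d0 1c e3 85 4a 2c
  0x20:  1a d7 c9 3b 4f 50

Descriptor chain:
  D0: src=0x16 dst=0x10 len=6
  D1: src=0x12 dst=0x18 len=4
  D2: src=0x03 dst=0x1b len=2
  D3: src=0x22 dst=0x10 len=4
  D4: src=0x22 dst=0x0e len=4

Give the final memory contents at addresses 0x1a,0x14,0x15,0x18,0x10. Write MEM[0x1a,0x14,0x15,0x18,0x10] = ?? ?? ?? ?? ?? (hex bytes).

D0: mem[0x10..0x15] <- [5d 30 68 a9 d0 1c]
D1: mem[0x18..0x1b] <- [68 a9 d0 1c]
D2: mem[0x1b..0x1c] <- [05 ed]
D3: mem[0x10..0x13] <- [c9 3b 4f 50]
D4: mem[0x0e..0x11] <- [c9 3b 4f 50]
query mem[0x1a]=0xd0, mem[0x14]=0xd0, mem[0x15]=0x1c, mem[0x18]=0x68, mem[0x10]=0x4f

MEM[0x1a,0x14,0x15,0x18,0x10] = d0 d0 1c 68 4f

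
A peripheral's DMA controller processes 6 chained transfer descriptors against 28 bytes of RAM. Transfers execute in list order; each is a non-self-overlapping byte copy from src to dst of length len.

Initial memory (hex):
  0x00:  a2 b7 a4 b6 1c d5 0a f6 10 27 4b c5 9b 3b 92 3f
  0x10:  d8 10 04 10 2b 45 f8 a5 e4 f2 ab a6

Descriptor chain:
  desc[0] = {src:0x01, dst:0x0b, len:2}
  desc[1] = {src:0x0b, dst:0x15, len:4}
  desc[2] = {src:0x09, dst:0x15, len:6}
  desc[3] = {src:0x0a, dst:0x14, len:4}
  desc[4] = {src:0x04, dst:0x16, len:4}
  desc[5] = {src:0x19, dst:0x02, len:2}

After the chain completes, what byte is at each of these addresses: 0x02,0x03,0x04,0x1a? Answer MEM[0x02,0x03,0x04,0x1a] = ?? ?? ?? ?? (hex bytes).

[0] 0x01->0x0b len=2 : b7 a4
[1] 0x0b->0x15 len=4 : b7 a4 3b 92
[2] 0x09->0x15 len=6 : 27 4b b7 a4 3b 92
[3] 0x0a->0x14 len=4 : 4b b7 a4 3b
[4] 0x04->0x16 len=4 : 1c d5 0a f6
[5] 0x19->0x02 len=2 : f6 92
query mem[0x02]=0xf6, mem[0x03]=0x92, mem[0x04]=0x1c, mem[0x1a]=0x92

MEM[0x02,0x03,0x04,0x1a] = f6 92 1c 92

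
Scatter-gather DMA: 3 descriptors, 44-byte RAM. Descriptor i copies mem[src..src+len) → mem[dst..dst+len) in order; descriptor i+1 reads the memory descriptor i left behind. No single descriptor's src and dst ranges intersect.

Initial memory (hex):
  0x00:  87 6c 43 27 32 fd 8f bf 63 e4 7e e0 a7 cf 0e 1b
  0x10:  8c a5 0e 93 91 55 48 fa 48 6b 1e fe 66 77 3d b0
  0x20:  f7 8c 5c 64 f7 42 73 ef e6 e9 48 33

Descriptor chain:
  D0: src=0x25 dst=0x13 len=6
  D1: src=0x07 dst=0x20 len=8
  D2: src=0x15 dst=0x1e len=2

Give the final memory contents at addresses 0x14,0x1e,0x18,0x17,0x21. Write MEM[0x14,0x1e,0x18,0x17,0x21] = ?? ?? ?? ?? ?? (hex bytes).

[0] 0x25->0x13 len=6 : 42 73 ef e6 e9 48
[1] 0x07->0x20 len=8 : bf 63 e4 7e e0 a7 cf 0e
[2] 0x15->0x1e len=2 : ef e6
query mem[0x14]=0x73, mem[0x1e]=0xef, mem[0x18]=0x48, mem[0x17]=0xe9, mem[0x21]=0x63

MEM[0x14,0x1e,0x18,0x17,0x21] = 73 ef 48 e9 63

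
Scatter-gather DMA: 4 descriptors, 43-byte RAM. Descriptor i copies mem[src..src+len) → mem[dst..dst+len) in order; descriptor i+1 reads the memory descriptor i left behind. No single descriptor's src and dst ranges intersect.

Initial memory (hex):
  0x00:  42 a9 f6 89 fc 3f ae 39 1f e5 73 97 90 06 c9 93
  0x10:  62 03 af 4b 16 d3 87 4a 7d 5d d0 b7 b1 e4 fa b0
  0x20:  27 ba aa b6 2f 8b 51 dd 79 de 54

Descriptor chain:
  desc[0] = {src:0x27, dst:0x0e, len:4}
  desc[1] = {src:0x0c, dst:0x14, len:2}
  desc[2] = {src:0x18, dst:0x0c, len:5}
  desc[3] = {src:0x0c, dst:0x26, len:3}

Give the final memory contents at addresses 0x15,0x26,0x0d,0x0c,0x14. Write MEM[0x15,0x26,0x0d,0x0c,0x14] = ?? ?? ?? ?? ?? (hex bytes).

MEM[0x15,0x26,0x0d,0x0c,0x14] = 06 7d 5d 7d 90

[0] 0x27->0x0e len=4 : dd 79 de 54
[1] 0x0c->0x14 len=2 : 90 06
[2] 0x18->0x0c len=5 : 7d 5d d0 b7 b1
[3] 0x0c->0x26 len=3 : 7d 5d d0
query mem[0x15]=0x06, mem[0x26]=0x7d, mem[0x0d]=0x5d, mem[0x0c]=0x7d, mem[0x14]=0x90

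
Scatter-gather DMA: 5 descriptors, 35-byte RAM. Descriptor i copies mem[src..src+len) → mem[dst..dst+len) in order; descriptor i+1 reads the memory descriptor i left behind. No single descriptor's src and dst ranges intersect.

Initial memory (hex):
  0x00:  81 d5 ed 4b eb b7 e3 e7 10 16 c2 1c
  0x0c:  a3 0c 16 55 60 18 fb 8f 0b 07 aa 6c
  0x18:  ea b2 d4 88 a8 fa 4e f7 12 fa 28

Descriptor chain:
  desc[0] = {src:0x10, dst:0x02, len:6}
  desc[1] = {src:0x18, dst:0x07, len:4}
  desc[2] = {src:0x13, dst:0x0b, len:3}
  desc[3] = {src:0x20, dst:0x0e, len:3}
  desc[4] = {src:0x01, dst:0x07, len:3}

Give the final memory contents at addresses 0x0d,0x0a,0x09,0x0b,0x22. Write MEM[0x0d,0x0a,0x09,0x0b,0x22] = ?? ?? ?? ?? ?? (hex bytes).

MEM[0x0d,0x0a,0x09,0x0b,0x22] = 07 88 18 8f 28

D0: mem[0x02..0x07] <- [60 18 fb 8f 0b 07]
D1: mem[0x07..0x0a] <- [ea b2 d4 88]
D2: mem[0x0b..0x0d] <- [8f 0b 07]
D3: mem[0x0e..0x10] <- [12 fa 28]
D4: mem[0x07..0x09] <- [d5 60 18]
query mem[0x0d]=0x07, mem[0x0a]=0x88, mem[0x09]=0x18, mem[0x0b]=0x8f, mem[0x22]=0x28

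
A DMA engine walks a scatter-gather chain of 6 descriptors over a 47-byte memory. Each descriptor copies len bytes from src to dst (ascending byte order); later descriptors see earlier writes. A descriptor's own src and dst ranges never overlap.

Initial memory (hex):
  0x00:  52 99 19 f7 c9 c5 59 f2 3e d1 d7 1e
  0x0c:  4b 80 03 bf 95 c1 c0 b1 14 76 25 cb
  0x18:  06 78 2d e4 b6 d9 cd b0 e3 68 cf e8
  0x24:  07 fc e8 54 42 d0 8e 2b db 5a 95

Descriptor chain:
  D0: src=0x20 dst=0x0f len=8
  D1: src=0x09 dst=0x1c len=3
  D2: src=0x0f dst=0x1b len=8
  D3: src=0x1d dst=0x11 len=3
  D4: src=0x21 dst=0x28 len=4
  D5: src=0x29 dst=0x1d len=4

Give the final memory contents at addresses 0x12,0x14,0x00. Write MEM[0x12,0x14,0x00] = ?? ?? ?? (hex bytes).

MEM[0x12,0x14,0x00] = e8 fc 52

D0: mem[0x0f..0x16] <- [e3 68 cf e8 07 fc e8 54]
D1: mem[0x1c..0x1e] <- [d1 d7 1e]
D2: mem[0x1b..0x22] <- [e3 68 cf e8 07 fc e8 54]
D3: mem[0x11..0x13] <- [cf e8 07]
D4: mem[0x28..0x2b] <- [e8 54 e8 07]
D5: mem[0x1d..0x20] <- [54 e8 07 db]
query mem[0x12]=0xe8, mem[0x14]=0xfc, mem[0x00]=0x52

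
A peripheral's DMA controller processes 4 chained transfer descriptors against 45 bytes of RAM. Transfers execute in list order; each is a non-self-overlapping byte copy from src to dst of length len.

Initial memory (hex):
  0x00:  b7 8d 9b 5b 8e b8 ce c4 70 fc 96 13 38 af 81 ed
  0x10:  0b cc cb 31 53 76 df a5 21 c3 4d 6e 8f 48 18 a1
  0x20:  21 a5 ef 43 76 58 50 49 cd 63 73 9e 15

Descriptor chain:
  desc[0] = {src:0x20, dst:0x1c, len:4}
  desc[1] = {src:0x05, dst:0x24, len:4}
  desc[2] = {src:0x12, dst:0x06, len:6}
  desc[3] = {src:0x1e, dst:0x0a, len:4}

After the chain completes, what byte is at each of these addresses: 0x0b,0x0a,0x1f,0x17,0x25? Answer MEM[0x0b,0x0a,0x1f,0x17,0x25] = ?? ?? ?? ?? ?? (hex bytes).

  after D0: wrote 4B at 0x1c = 21a5ef43
  after D1: wrote 4B at 0x24 = b8cec470
  after D2: wrote 6B at 0x06 = cb315376dfa5
  after D3: wrote 4B at 0x0a = ef4321a5
query mem[0x0b]=0x43, mem[0x0a]=0xef, mem[0x1f]=0x43, mem[0x17]=0xa5, mem[0x25]=0xce

MEM[0x0b,0x0a,0x1f,0x17,0x25] = 43 ef 43 a5 ce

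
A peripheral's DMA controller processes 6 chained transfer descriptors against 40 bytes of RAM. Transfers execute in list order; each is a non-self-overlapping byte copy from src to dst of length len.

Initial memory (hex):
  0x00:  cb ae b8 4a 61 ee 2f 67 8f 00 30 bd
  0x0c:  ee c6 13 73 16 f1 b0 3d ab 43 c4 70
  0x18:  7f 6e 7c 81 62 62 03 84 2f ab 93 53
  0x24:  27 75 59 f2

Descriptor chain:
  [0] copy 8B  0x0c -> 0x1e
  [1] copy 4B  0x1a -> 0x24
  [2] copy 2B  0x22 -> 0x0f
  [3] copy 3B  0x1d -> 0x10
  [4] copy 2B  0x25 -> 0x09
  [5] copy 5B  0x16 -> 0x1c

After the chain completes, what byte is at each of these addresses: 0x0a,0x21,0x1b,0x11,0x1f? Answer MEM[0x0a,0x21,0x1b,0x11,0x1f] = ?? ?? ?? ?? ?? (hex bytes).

MEM[0x0a,0x21,0x1b,0x11,0x1f] = 62 73 81 ee 6e

#0 dst[0x1e+8] := {0xee,0xc6,0x13,0x73,0x16,0xf1,0xb0,0x3d}
#1 dst[0x24+4] := {0x7c,0x81,0x62,0x62}
#2 dst[0x0f+2] := {0x16,0xf1}
#3 dst[0x10+3] := {0x62,0xee,0xc6}
#4 dst[0x09+2] := {0x81,0x62}
#5 dst[0x1c+5] := {0xc4,0x70,0x7f,0x6e,0x7c}
query mem[0x0a]=0x62, mem[0x21]=0x73, mem[0x1b]=0x81, mem[0x11]=0xee, mem[0x1f]=0x6e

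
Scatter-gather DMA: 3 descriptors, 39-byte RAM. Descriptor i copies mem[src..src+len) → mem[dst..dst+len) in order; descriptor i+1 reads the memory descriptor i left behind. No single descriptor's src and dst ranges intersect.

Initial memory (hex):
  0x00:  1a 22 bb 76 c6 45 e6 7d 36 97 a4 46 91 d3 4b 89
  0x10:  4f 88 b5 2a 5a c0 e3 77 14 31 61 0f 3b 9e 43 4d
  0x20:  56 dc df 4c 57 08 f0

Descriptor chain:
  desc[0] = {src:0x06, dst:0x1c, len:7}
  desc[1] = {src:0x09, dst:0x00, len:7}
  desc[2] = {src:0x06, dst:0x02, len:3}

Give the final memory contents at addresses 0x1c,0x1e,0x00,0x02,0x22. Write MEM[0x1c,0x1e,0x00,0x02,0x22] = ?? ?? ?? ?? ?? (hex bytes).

D0: mem[0x1c..0x22] <- [e6 7d 36 97 a4 46 91]
D1: mem[0x00..0x06] <- [97 a4 46 91 d3 4b 89]
D2: mem[0x02..0x04] <- [89 7d 36]
query mem[0x1c]=0xe6, mem[0x1e]=0x36, mem[0x00]=0x97, mem[0x02]=0x89, mem[0x22]=0x91

MEM[0x1c,0x1e,0x00,0x02,0x22] = e6 36 97 89 91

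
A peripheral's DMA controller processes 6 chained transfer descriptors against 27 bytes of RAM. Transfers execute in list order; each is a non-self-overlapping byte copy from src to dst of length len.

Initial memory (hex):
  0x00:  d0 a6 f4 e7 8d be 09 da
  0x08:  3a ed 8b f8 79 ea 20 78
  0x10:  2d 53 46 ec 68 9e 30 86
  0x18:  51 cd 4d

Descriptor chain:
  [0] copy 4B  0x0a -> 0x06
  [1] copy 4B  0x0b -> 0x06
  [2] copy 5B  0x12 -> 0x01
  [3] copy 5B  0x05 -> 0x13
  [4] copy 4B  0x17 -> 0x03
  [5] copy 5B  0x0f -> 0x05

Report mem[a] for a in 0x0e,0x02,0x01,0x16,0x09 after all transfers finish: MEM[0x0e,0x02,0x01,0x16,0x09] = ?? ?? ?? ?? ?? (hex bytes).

MEM[0x0e,0x02,0x01,0x16,0x09] = 20 ec 46 ea 30

D0: mem[0x06..0x09] <- [8b f8 79 ea]
D1: mem[0x06..0x09] <- [f8 79 ea 20]
D2: mem[0x01..0x05] <- [46 ec 68 9e 30]
D3: mem[0x13..0x17] <- [30 f8 79 ea 20]
D4: mem[0x03..0x06] <- [20 51 cd 4d]
D5: mem[0x05..0x09] <- [78 2d 53 46 30]
query mem[0x0e]=0x20, mem[0x02]=0xec, mem[0x01]=0x46, mem[0x16]=0xea, mem[0x09]=0x30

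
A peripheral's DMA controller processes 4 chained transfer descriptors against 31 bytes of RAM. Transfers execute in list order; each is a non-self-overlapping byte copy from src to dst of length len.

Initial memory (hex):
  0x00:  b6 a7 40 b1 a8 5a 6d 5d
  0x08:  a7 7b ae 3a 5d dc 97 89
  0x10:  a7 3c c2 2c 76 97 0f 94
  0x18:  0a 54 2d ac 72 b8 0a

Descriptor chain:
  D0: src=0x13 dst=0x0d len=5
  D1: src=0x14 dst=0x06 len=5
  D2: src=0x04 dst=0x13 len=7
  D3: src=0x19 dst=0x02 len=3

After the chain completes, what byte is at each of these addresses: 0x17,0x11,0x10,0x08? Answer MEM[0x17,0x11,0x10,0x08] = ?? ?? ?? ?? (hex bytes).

MEM[0x17,0x11,0x10,0x08] = 0f 94 0f 0f

#0 dst[0x0d+5] := {0x2c,0x76,0x97,0x0f,0x94}
#1 dst[0x06+5] := {0x76,0x97,0x0f,0x94,0x0a}
#2 dst[0x13+7] := {0xa8,0x5a,0x76,0x97,0x0f,0x94,0x0a}
#3 dst[0x02+3] := {0x0a,0x2d,0xac}
query mem[0x17]=0x0f, mem[0x11]=0x94, mem[0x10]=0x0f, mem[0x08]=0x0f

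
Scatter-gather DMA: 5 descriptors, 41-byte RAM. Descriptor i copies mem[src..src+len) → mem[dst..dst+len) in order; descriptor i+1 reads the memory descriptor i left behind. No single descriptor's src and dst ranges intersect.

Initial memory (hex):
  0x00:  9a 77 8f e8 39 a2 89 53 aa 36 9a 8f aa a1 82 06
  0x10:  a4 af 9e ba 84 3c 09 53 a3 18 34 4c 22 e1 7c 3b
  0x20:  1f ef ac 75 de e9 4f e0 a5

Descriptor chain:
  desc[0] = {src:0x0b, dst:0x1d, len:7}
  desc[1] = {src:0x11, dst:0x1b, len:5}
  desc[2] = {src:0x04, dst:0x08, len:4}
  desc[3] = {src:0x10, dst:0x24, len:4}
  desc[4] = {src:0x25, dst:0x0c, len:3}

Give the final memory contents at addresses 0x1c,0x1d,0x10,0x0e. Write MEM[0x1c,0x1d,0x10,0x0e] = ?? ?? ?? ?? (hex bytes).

MEM[0x1c,0x1d,0x10,0x0e] = 9e ba a4 ba

[0] 0x0b->0x1d len=7 : 8f aa a1 82 06 a4 af
[1] 0x11->0x1b len=5 : af 9e ba 84 3c
[2] 0x04->0x08 len=4 : 39 a2 89 53
[3] 0x10->0x24 len=4 : a4 af 9e ba
[4] 0x25->0x0c len=3 : af 9e ba
query mem[0x1c]=0x9e, mem[0x1d]=0xba, mem[0x10]=0xa4, mem[0x0e]=0xba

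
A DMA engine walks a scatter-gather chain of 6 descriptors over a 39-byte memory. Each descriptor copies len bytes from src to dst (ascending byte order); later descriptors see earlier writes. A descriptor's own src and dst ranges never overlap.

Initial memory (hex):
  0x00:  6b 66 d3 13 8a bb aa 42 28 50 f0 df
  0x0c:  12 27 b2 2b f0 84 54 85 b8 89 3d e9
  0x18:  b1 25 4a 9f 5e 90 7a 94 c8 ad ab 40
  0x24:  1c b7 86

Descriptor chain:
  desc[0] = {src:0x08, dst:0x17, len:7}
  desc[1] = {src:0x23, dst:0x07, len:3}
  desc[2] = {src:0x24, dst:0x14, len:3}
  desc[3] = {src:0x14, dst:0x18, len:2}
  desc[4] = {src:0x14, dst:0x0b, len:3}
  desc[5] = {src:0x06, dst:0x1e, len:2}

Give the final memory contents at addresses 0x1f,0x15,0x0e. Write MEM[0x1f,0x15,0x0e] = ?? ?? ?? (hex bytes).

MEM[0x1f,0x15,0x0e] = 40 b7 b2

  after D0: wrote 7B at 0x17 = 2850f0df1227b2
  after D1: wrote 3B at 0x07 = 401cb7
  after D2: wrote 3B at 0x14 = 1cb786
  after D3: wrote 2B at 0x18 = 1cb7
  after D4: wrote 3B at 0x0b = 1cb786
  after D5: wrote 2B at 0x1e = aa40
query mem[0x1f]=0x40, mem[0x15]=0xb7, mem[0x0e]=0xb2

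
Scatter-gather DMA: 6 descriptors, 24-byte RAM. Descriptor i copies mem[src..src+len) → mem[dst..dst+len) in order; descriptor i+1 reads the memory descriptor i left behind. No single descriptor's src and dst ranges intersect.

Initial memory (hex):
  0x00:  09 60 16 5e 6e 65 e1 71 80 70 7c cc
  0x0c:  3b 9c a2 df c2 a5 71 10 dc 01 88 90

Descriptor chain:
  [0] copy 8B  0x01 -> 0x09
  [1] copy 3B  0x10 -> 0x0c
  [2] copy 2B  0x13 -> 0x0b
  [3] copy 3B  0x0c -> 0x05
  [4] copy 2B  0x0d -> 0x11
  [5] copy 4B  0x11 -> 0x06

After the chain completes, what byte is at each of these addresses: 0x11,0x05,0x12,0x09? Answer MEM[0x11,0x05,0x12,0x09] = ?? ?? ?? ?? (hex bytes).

MEM[0x11,0x05,0x12,0x09] = a5 dc 71 dc

D0: mem[0x09..0x10] <- [60 16 5e 6e 65 e1 71 80]
D1: mem[0x0c..0x0e] <- [80 a5 71]
D2: mem[0x0b..0x0c] <- [10 dc]
D3: mem[0x05..0x07] <- [dc a5 71]
D4: mem[0x11..0x12] <- [a5 71]
D5: mem[0x06..0x09] <- [a5 71 10 dc]
query mem[0x11]=0xa5, mem[0x05]=0xdc, mem[0x12]=0x71, mem[0x09]=0xdc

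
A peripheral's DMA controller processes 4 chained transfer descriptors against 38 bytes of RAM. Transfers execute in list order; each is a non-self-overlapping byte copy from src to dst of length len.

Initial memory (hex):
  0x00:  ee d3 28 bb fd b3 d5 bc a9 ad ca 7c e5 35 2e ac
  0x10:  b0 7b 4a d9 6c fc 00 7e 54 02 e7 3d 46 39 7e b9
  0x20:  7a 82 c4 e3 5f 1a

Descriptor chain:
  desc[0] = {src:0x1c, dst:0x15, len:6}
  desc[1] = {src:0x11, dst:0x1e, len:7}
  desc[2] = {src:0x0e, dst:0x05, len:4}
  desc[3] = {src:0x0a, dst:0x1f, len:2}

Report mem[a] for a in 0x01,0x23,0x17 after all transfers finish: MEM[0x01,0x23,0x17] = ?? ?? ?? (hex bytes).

MEM[0x01,0x23,0x17] = d3 39 7e

  after D0: wrote 6B at 0x15 = 46397eb97a82
  after D1: wrote 7B at 0x1e = 7b4ad96c46397e
  after D2: wrote 4B at 0x05 = 2eacb07b
  after D3: wrote 2B at 0x1f = ca7c
query mem[0x01]=0xd3, mem[0x23]=0x39, mem[0x17]=0x7e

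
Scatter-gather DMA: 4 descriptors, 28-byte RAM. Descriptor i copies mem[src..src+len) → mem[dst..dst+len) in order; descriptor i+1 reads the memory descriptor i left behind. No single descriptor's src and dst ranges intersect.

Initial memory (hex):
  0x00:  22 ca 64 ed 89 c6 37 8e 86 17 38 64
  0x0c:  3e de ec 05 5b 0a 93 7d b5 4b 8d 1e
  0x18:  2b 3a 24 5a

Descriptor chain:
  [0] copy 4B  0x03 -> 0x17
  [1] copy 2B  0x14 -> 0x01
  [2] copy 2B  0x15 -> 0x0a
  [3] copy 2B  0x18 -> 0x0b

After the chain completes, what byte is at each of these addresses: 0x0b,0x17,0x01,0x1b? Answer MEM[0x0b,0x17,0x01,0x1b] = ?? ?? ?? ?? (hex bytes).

#0 dst[0x17+4] := {0xed,0x89,0xc6,0x37}
#1 dst[0x01+2] := {0xb5,0x4b}
#2 dst[0x0a+2] := {0x4b,0x8d}
#3 dst[0x0b+2] := {0x89,0xc6}
query mem[0x0b]=0x89, mem[0x17]=0xed, mem[0x01]=0xb5, mem[0x1b]=0x5a

MEM[0x0b,0x17,0x01,0x1b] = 89 ed b5 5a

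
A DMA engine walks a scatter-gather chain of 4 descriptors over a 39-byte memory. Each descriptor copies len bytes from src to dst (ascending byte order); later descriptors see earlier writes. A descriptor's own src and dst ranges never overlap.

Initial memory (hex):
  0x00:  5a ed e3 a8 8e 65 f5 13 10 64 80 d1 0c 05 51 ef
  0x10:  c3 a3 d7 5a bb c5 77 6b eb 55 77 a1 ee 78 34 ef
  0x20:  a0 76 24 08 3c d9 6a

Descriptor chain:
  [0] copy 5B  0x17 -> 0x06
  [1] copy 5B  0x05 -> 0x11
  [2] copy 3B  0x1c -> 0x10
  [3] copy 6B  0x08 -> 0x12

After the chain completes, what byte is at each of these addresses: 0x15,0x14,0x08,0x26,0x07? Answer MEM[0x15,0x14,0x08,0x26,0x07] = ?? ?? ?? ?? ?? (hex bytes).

D0: mem[0x06..0x0a] <- [6b eb 55 77 a1]
D1: mem[0x11..0x15] <- [65 6b eb 55 77]
D2: mem[0x10..0x12] <- [ee 78 34]
D3: mem[0x12..0x17] <- [55 77 a1 d1 0c 05]
query mem[0x15]=0xd1, mem[0x14]=0xa1, mem[0x08]=0x55, mem[0x26]=0x6a, mem[0x07]=0xeb

MEM[0x15,0x14,0x08,0x26,0x07] = d1 a1 55 6a eb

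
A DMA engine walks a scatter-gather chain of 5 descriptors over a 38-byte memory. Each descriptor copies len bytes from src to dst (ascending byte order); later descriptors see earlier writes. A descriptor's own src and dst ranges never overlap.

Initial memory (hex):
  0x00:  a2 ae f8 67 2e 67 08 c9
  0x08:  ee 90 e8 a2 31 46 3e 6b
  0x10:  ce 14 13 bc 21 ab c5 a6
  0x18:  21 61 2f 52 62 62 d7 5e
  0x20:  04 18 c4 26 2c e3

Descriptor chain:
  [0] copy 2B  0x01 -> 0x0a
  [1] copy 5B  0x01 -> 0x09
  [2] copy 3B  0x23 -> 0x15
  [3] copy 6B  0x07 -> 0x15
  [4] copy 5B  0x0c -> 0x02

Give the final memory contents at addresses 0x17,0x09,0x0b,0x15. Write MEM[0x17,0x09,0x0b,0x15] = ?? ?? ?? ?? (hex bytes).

  after D0: wrote 2B at 0x0a = aef8
  after D1: wrote 5B at 0x09 = aef8672e67
  after D2: wrote 3B at 0x15 = 262ce3
  after D3: wrote 6B at 0x15 = c9eeaef8672e
  after D4: wrote 5B at 0x02 = 2e673e6bce
query mem[0x17]=0xae, mem[0x09]=0xae, mem[0x0b]=0x67, mem[0x15]=0xc9

MEM[0x17,0x09,0x0b,0x15] = ae ae 67 c9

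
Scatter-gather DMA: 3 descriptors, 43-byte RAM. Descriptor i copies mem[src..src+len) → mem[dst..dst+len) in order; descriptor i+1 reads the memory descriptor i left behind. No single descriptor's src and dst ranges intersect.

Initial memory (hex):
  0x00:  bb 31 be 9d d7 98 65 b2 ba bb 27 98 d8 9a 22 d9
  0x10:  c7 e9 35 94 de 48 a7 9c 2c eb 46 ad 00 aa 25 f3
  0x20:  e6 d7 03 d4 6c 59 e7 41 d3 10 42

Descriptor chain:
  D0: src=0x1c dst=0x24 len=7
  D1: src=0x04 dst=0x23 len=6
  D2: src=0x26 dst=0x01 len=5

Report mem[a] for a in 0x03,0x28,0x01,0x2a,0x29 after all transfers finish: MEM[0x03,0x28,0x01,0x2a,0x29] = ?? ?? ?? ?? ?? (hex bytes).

MEM[0x03,0x28,0x01,0x2a,0x29] = bb bb b2 03 d7

D0: mem[0x24..0x2a] <- [00 aa 25 f3 e6 d7 03]
D1: mem[0x23..0x28] <- [d7 98 65 b2 ba bb]
D2: mem[0x01..0x05] <- [b2 ba bb d7 03]
query mem[0x03]=0xbb, mem[0x28]=0xbb, mem[0x01]=0xb2, mem[0x2a]=0x03, mem[0x29]=0xd7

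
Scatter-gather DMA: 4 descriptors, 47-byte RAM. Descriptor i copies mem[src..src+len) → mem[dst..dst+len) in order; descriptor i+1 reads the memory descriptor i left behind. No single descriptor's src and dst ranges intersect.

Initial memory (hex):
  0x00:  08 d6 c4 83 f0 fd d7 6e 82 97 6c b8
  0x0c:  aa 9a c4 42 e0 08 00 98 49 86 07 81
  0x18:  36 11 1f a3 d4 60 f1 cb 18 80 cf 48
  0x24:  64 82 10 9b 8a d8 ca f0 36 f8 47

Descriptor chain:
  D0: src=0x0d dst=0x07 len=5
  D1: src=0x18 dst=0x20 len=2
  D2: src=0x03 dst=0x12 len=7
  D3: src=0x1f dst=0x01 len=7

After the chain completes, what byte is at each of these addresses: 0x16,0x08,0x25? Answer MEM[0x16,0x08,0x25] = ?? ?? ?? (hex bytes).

MEM[0x16,0x08,0x25] = 9a c4 82

#0 dst[0x07+5] := {0x9a,0xc4,0x42,0xe0,0x08}
#1 dst[0x20+2] := {0x36,0x11}
#2 dst[0x12+7] := {0x83,0xf0,0xfd,0xd7,0x9a,0xc4,0x42}
#3 dst[0x01+7] := {0xcb,0x36,0x11,0xcf,0x48,0x64,0x82}
query mem[0x16]=0x9a, mem[0x08]=0xc4, mem[0x25]=0x82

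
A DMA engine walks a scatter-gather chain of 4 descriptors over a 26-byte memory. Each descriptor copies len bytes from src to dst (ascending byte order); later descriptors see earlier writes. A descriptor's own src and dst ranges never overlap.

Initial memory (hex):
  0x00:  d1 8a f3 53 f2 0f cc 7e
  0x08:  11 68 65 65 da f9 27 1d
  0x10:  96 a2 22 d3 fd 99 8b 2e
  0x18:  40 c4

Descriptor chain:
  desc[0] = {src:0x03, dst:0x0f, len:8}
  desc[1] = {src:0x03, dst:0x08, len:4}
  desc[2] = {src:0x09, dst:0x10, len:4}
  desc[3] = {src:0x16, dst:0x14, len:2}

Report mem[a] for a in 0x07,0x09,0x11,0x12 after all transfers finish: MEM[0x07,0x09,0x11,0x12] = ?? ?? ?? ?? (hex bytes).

#0 dst[0x0f+8] := {0x53,0xf2,0x0f,0xcc,0x7e,0x11,0x68,0x65}
#1 dst[0x08+4] := {0x53,0xf2,0x0f,0xcc}
#2 dst[0x10+4] := {0xf2,0x0f,0xcc,0xda}
#3 dst[0x14+2] := {0x65,0x2e}
query mem[0x07]=0x7e, mem[0x09]=0xf2, mem[0x11]=0x0f, mem[0x12]=0xcc

MEM[0x07,0x09,0x11,0x12] = 7e f2 0f cc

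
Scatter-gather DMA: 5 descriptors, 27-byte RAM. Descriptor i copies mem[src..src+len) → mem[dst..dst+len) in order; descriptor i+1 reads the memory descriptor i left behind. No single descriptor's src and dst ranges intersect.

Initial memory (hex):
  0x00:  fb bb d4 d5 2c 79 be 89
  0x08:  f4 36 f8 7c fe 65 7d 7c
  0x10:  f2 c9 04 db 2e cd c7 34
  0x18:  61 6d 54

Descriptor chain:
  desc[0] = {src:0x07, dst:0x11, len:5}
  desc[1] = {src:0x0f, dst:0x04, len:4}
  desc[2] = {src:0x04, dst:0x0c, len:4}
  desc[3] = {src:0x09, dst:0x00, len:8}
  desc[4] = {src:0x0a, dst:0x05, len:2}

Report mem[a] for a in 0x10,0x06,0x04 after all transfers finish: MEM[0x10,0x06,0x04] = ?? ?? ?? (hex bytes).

#0 dst[0x11+5] := {0x89,0xf4,0x36,0xf8,0x7c}
#1 dst[0x04+4] := {0x7c,0xf2,0x89,0xf4}
#2 dst[0x0c+4] := {0x7c,0xf2,0x89,0xf4}
#3 dst[0x00+8] := {0x36,0xf8,0x7c,0x7c,0xf2,0x89,0xf4,0xf2}
#4 dst[0x05+2] := {0xf8,0x7c}
query mem[0x10]=0xf2, mem[0x06]=0x7c, mem[0x04]=0xf2

MEM[0x10,0x06,0x04] = f2 7c f2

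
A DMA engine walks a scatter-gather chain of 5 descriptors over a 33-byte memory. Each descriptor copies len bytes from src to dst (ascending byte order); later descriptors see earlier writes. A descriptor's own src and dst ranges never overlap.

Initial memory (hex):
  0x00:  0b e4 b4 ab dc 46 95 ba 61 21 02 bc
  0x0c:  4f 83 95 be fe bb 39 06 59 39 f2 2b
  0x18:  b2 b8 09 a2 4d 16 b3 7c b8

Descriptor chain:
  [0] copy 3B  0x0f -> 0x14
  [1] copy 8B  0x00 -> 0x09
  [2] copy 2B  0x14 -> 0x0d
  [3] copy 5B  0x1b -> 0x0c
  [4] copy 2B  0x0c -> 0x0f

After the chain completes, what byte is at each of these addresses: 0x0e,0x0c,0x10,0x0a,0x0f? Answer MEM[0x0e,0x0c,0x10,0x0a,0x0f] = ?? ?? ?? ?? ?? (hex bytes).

D0: mem[0x14..0x16] <- [be fe bb]
D1: mem[0x09..0x10] <- [0b e4 b4 ab dc 46 95 ba]
D2: mem[0x0d..0x0e] <- [be fe]
D3: mem[0x0c..0x10] <- [a2 4d 16 b3 7c]
D4: mem[0x0f..0x10] <- [a2 4d]
query mem[0x0e]=0x16, mem[0x0c]=0xa2, mem[0x10]=0x4d, mem[0x0a]=0xe4, mem[0x0f]=0xa2

MEM[0x0e,0x0c,0x10,0x0a,0x0f] = 16 a2 4d e4 a2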